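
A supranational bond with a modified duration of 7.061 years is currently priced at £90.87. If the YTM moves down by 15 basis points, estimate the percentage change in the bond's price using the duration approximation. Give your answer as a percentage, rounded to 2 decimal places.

Duration approximation: ΔP/P ≈ -D_mod · Δy = -7.061 × (-0.0015) = +0.0105915.
As a percentage: +1.05915%.

+1.06%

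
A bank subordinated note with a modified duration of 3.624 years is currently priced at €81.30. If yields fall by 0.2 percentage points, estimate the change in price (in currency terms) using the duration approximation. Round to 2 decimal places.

+€0.59

Duration approximation: ΔP/P ≈ -D_mod · Δy = -3.624 × (-0.002) = +0.007248.
ΔP ≈ 81.30 × (+0.007248) = +0.5892624.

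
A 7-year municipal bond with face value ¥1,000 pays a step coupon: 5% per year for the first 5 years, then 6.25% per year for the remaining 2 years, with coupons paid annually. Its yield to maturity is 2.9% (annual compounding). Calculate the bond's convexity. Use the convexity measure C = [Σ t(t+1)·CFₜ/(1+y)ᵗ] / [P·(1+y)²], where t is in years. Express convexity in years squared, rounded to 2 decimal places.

With y = 0.029:
  t   CF        PV=CF/(1+0.029)^t    t·PV        t(t+1)·PV
  1        50.00        48.5909        48.5909          97.1817
  2        50.00        47.2214        94.4429         283.3287
  3        50.00        45.8906       137.6718         550.6874
  4        50.00        44.5973       178.3892         891.9459
  5        50.00        43.3404       216.7021       1,300.2126
  6        62.50        52.6487       315.8923       2,211.2460
  7     1,062.50       869.8038     6,088.6268      48,709.0144
  Σ                  1,152.0932     7,080.3160      54,043.6167
P = 1,152.0932.
Convexity = Σ t(t+1)·PV / [P·(1+y)²] = 54,043.6167 / (1,152.0932 × 1.058841) = 44.30228.

44.30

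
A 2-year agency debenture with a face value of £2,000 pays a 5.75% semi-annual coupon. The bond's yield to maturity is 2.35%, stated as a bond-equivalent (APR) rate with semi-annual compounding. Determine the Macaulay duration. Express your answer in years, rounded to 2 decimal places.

Periodic yield y = 0.01175. Discount each cash flow and weight by its period:
  t   CF        PV=CF/(1+0.01175)^t    t·PV
  1        57.50        56.8322        56.8322
  2        57.50        56.1722       112.3444
  3        57.50        55.5198       166.5595
  4     2,057.50     1,963.5727     7,854.2909
  Σ                  2,132.0970     8,190.0271
Price P = Σ PV = 2,132.0970.
Macaulay duration = Σ(t·PV) / P = 8,190.0271 / 2,132.0970 = 3.84130 half-year periods.
In years: 3.84130 / 2 = 1.92065 years.

1.92 years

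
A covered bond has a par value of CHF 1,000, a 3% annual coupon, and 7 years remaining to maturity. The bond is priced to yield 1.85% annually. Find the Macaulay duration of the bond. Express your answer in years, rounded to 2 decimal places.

6.44 years

Periodic yield y = 0.0185. Discount each cash flow and weight by its year:
  t   CF        PV=CF/(1+0.0185)^t    t·PV
  1        30.00        29.4551        29.4551
  2        30.00        28.9201        57.8401
  3        30.00        28.3948        85.1843
  4        30.00        27.8790       111.5160
  5        30.00        27.3726       136.8630
  6        30.00        26.8754       161.2524
  7     1,030.00       905.9620     6,341.7341
  Σ                  1,074.8589     6,923.8450
Price P = Σ PV = 1,074.8589.
Macaulay duration = Σ(t·PV) / P = 6,923.8450 / 1,074.8589 = 6.44163 years.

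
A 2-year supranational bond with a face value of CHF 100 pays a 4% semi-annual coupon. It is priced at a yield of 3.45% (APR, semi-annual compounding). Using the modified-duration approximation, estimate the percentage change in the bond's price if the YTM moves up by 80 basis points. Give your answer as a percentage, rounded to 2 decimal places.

Periodic yield y = 0.01725. Modified duration first:
  t   CF        PV=CF/(1+0.01725)^t    t·PV
  1         2.00         1.9661         1.9661
  2         2.00         1.9327         3.8655
  3         2.00         1.9000         5.6999
  4       102.00        95.2554       381.0214
  Σ                    101.0542       392.5529
P = 101.0542; D_Mac = 3.88458 half-year periods = 1.94229 yrs; D_mod = 1.94229/(1+0.01725) = 1.90935 yrs.
ΔP/P ≈ -D_mod · Δy = -1.90935 × (+0.008) = -0.015275 = -1.5275%.

-1.53%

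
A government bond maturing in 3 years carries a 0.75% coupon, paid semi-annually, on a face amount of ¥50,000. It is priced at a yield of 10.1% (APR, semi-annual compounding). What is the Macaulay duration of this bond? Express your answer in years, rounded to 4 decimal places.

Periodic yield y = 0.0505. Discount each cash flow and weight by its period:
  t   CF        PV=CF/(1+0.0505)^t    t·PV
  1       187.50       178.4864       178.4864
  2       187.50       169.9062       339.8123
  3       187.50       161.7384       485.2152
  4       187.50       153.9632       615.8530
  5       187.50       146.5619       732.8093
  6    50,187.50    37,343.8614   224,063.1682
  Σ                 38,154.5175   226,415.3445
Price P = Σ PV = 38,154.5175.
Macaulay duration = Σ(t·PV) / P = 226,415.3445 / 38,154.5175 = 5.93417 half-year periods.
In years: 5.93417 / 2 = 2.96708 years.

2.9671 years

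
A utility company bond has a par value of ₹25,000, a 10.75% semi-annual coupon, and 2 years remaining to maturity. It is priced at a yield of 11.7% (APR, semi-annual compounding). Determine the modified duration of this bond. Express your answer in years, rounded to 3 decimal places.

1.748 years

Periodic yield y = 0.0585. First find Macaulay duration:
  t   CF        PV=CF/(1+0.0585)^t    t·PV
  1     1,343.75     1,269.4851     1,269.4851
  2     1,343.75     1,199.3246     2,398.6493
  3     1,343.75     1,133.0417     3,399.1251
  4    26,343.75    20,985.2500    83,940.9999
  Σ                 24,587.1014    91,008.2594
P = 24,587.1014; Macaulay duration = 91,008.2594 / 24,587.1014 = 3.70146 half-year periods = 1.85073 years.
Modified duration = D_Mac / (1 + y) = 1.85073 / 1.0585 = 1.74845 years.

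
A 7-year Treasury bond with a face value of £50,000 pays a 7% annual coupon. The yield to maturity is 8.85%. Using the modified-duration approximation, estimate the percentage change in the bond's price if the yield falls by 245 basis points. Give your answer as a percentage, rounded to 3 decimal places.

+12.821%

Periodic yield y = 0.0885. Modified duration first:
  t   CF        PV=CF/(1+0.0885)^t    t·PV
  1     3,500.00     3,215.4341     3,215.4341
  2     3,500.00     2,954.0047     5,908.0093
  3     3,500.00     2,713.8307     8,141.4920
  4     3,500.00     2,493.1839     9,972.7355
  5     3,500.00     2,290.4767    11,452.3835
  6     3,500.00     2,104.2505    12,625.5031
  7    53,500.00    29,549.8138   206,848.6965
  Σ                 45,320.9943   258,164.2540
P = 45,320.9943; D_Mac = 5.69635 yrs; D_mod = 5.69635/(1+0.0885) = 5.23321 yrs.
ΔP/P ≈ -D_mod · Δy = -5.23321 × (-0.0245) = +0.128214 = +12.8214%.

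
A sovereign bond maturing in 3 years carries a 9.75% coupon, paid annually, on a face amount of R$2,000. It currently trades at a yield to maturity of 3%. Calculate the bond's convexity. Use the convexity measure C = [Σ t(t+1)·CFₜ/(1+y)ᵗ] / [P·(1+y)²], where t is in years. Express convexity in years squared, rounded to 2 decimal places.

10.13

With y = 0.03:
  t   CF        PV=CF/(1+0.03)^t    t·PV        t(t+1)·PV
  1       195.00       189.3204       189.3204         378.6408
  2       195.00       183.8062       367.6124       1,102.8372
  3     2,195.00     2,008.7359     6,026.2078      24,104.8313
  Σ                  2,381.8625     6,583.1406      25,586.3093
P = 2,381.8625.
Convexity = Σ t(t+1)·PV / [P·(1+y)²] = 25,586.3093 / (2,381.8625 × 1.060900) = 10.12550.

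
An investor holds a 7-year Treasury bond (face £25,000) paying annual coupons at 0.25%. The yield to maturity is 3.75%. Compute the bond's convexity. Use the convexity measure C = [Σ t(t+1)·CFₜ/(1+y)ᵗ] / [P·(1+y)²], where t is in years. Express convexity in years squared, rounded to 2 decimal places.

With y = 0.0375:
  t   CF        PV=CF/(1+0.0375)^t    t·PV        t(t+1)·PV
  1        62.50        60.2410        60.2410         120.4819
  2        62.50        58.0636       116.1272         348.3815
  3        62.50        55.9649       167.8947         671.5788
  4        62.50        53.9421       215.7683       1,078.8414
  5        62.50        51.9924       259.9618       1,559.7707
  6        62.50        50.1131       300.6787       2,104.7508
  7    25,062.50    19,369.0202   135,583.1415   1,084,665.1317
  Σ                 19,699.3372   136,703.8130   1,090,548.9366
P = 19,699.3372.
Convexity = Σ t(t+1)·PV / [P·(1+y)²] = 1,090,548.9366 / (19,699.3372 × 1.076406) = 51.43010.

51.43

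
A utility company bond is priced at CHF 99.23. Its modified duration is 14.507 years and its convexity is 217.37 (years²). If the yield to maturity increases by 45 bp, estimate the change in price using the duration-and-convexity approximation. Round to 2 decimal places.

Duration effect: -D_mod·Δy = -14.507 × (+0.0045) = -0.0652815
Convexity effect: ½·C·(Δy)² = 0.5 × 217.37 × (0.0045)² = +0.00220087125
ΔP/P ≈ -0.0652815 + 0.00220087125 = -0.06308062875
ΔP ≈ 99.23 × (-0.06308062875) = -6.2594907908625.

-CHF 6.26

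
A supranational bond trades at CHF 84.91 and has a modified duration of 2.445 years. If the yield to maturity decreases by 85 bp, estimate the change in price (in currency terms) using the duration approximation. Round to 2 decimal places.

Duration approximation: ΔP/P ≈ -D_mod · Δy = -2.445 × (-0.0085) = +0.0207825.
ΔP ≈ 84.91 × (+0.0207825) = +1.764642075.

+CHF 1.76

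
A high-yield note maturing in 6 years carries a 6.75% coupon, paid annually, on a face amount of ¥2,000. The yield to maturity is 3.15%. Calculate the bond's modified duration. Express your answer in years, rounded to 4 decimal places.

5.0515 years

Periodic yield y = 0.0315. First find Macaulay duration:
  t   CF        PV=CF/(1+0.0315)^t    t·PV
  1       135.00       130.8774       130.8774
  2       135.00       126.8806       253.7612
  3       135.00       123.0059       369.0178
  4       135.00       119.2496       476.9983
  5       135.00       115.6079       578.0396
  6     2,135.00     1,772.4847    10,634.9080
  Σ                  2,388.1061    12,443.6023
P = 2,388.1061; Macaulay duration = 12,443.6023 / 2,388.1061 = 5.21066 years.
Modified duration = D_Mac / (1 + y) = 5.21066 / 1.0315 = 5.05153 years.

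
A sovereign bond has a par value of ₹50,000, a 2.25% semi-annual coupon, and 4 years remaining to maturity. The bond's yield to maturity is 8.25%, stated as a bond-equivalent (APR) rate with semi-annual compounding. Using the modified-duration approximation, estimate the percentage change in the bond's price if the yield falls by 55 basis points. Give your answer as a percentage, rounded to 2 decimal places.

Periodic yield y = 0.04125. Modified duration first:
  t   CF        PV=CF/(1+0.04125)^t    t·PV
  1       562.50       540.2161       540.2161
  2       562.50       518.8150     1,037.6299
  3       562.50       498.2617     1,494.7850
  4       562.50       478.5226     1,914.0905
  5       562.50       459.5655     2,297.8277
  6       562.50       441.3595     2,648.1568
  7       562.50       423.8746     2,967.1224
  8    50,562.50    36,592.1918   292,737.5344
  Σ                 39,952.8068   305,637.3628
P = 39,952.8068; D_Mac = 7.64996 half-year periods = 3.82498 yrs; D_mod = 3.82498/(1+0.04125) = 3.67345 yrs.
ΔP/P ≈ -D_mod · Δy = -3.67345 × (-0.0055) = +0.020204 = +2.0204%.

+2.02%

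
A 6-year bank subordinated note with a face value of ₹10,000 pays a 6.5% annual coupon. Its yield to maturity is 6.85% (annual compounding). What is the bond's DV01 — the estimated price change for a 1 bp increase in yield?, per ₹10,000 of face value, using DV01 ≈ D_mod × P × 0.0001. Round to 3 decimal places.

Periodic yield y = 0.0685.
  t   CF        PV=CF/(1+0.0685)^t    t·PV
  1       650.00       608.3294       608.3294
  2       650.00       569.3303     1,138.6606
  3       650.00       532.8314     1,598.4941
  4       650.00       498.6723     1,994.6892
  5       650.00       466.7031     2,333.5157
  6    10,650.00     7,156.5292    42,939.1753
  Σ                  9,832.3958    50,612.8644
P = 9,832.3958; D_Mac = 5.14756 yrs; D_mod = 4.81756 yrs.
DV01 ≈ 4.81756 × 9,832.3958 × 0.0001 = 4.736815.

₹4.737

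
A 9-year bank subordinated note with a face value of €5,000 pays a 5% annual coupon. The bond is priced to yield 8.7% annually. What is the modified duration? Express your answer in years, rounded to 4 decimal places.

6.6413 years

Periodic yield y = 0.087. First find Macaulay duration:
  t   CF        PV=CF/(1+0.087)^t    t·PV
  1       250.00       229.9908       229.9908
  2       250.00       211.5831       423.1661
  3       250.00       194.6486       583.9459
  4       250.00       179.0696       716.2783
  5       250.00       164.7374       823.6872
  6       250.00       151.5524       909.3142
  7       250.00       139.4226       975.9583
  8       250.00       128.2637     1,026.1093
  9     5,250.00     2,477.9550    22,301.5946
  Σ                  3,877.2231    27,990.0448
P = 3,877.2231; Macaulay duration = 27,990.0448 / 3,877.2231 = 7.21910 years.
Modified duration = D_Mac / (1 + y) = 7.21910 / 1.087 = 6.64130 years.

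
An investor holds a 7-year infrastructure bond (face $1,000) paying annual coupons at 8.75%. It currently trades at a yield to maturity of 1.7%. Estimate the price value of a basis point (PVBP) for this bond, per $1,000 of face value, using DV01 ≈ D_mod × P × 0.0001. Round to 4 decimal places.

Periodic yield y = 0.017.
  t   CF        PV=CF/(1+0.017)^t    t·PV
  1        87.50        86.0374        86.0374
  2        87.50        84.5992       169.1984
  3        87.50        83.1850       249.5551
  4        87.50        81.7945       327.1781
  5        87.50        80.4273       402.1363
  6        87.50        79.0829       474.4971
  7     1,087.50       966.4571     6,765.1999
  Σ                  1,461.5834     8,473.8023
P = 1,461.5834; D_Mac = 5.79769 yrs; D_mod = 5.70077 yrs.
DV01 ≈ 5.70077 × 1,461.5834 × 0.0001 = 0.833216.

$0.8332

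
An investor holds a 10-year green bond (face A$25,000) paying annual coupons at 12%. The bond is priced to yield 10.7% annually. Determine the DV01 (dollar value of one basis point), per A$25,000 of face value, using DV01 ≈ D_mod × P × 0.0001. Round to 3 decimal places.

Periodic yield y = 0.107.
  t   CF        PV=CF/(1+0.107)^t    t·PV
  1     3,000.00     2,710.0271     2,710.0271
  2     3,000.00     2,448.0823     4,896.1646
  3     3,000.00     2,211.4565     6,634.3694
  4     3,000.00     1,997.7023     7,990.8092
  5     3,000.00     1,804.6091     9,023.0457
  6     3,000.00     1,630.1799     9,781.0793
  7     3,000.00     1,472.6106    10,308.2739
  8     3,000.00     1,330.2715    10,642.1720
  9     3,000.00     1,201.6906    10,815.2155
  10   28,000.00    10,131.6884   101,316.8835
  Σ                 26,938.3182   174,118.0401
P = 26,938.3182; D_Mac = 6.46358 yrs; D_mod = 5.83883 yrs.
DV01 ≈ 5.83883 × 26,938.3182 × 0.0001 = 15.728820.

A$15.729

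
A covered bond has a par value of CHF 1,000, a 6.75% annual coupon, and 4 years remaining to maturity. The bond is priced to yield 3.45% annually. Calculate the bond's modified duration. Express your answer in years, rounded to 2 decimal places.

Periodic yield y = 0.0345. First find Macaulay duration:
  t   CF        PV=CF/(1+0.0345)^t    t·PV
  1        67.50        65.2489        65.2489
  2        67.50        63.0729       126.1458
  3        67.50        60.9695       182.9084
  4     1,067.50       932.0644     3,728.2575
  Σ                  1,121.3556     4,102.5605
P = 1,121.3556; Macaulay duration = 4,102.5605 / 1,121.3556 = 3.65857 years.
Modified duration = D_Mac / (1 + y) = 3.65857 / 1.0345 = 3.53656 years.

3.54 years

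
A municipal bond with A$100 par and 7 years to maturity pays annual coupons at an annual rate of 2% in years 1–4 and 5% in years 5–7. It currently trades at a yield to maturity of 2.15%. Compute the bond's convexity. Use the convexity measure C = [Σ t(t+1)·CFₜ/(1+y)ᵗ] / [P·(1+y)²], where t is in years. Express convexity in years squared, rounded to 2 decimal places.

With y = 0.0215:
  t   CF        PV=CF/(1+0.0215)^t    t·PV        t(t+1)·PV
  1         2.00         1.9579         1.9579           3.9158
  2         2.00         1.9167         3.8334          11.5002
  3         2.00         1.8764         5.6291          22.5163
  4         2.00         1.8369         7.3474          36.7372
  5         5.00         4.4955        22.4775         134.8650
  6         5.00         4.4009        26.4053         184.8371
  7       105.00        90.4734       633.3135       5,066.5080
  Σ                    106.9576       700.9641       5,460.8796
P = 106.9576.
Convexity = Σ t(t+1)·PV / [P·(1+y)²] = 5,460.8796 / (106.9576 × 1.043462) = 48.92991.

48.93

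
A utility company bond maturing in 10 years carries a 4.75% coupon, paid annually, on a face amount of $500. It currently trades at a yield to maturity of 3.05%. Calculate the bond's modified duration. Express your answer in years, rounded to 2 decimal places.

8.08 years

Periodic yield y = 0.0305. First find Macaulay duration:
  t   CF        PV=CF/(1+0.0305)^t    t·PV
  1        23.75        23.0471        23.0471
  2        23.75        22.3649        44.7299
  3        23.75        21.7030        65.1090
  4        23.75        21.0606        84.2426
  5        23.75        20.4373       102.1865
  6        23.75        19.8324       118.9945
  7        23.75        19.2454       134.7180
  8        23.75        18.6758       149.4065
  9        23.75        18.1231       163.1076
  10      523.75       387.8324     3,878.3239
  Σ                    572.3221     4,763.8655
P = 572.3221; Macaulay duration = 4,763.8655 / 572.3221 = 8.32375 years.
Modified duration = D_Mac / (1 + y) = 8.32375 / 1.0305 = 8.07739 years.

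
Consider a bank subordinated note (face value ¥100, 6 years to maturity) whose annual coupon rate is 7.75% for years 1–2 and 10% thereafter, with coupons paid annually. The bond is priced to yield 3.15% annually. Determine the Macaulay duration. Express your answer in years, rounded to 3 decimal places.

5.093 years

Periodic yield y = 0.0315. Discount each cash flow and weight by its year:
  t   CF        PV=CF/(1+0.0315)^t    t·PV
  1         7.75         7.5133         7.5133
  2         7.75         7.2839        14.5678
  3        10.00         9.1116        27.3347
  4        10.00         8.8333        35.3332
  5        10.00         8.5636        42.8178
  6       110.00        91.3224       547.9344
  Σ                    132.6280       675.5011
Price P = Σ PV = 132.6280.
Macaulay duration = Σ(t·PV) / P = 675.5011 / 132.6280 = 5.09320 years.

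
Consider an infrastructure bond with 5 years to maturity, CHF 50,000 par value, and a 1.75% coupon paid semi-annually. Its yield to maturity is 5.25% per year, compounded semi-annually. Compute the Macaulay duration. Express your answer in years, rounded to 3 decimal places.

Periodic yield y = 0.02625. Discount each cash flow and weight by its period:
  t   CF        PV=CF/(1+0.02625)^t    t·PV
  1       437.50       426.3094       426.3094
  2       437.50       415.4050       830.8100
  3       437.50       404.7795     1,214.3386
  4       437.50       394.4259     1,577.7034
  5       437.50       384.3370     1,921.6850
  6       437.50       374.5062     2,247.0373
  7       437.50       364.9269     2,554.4882
  8       437.50       355.5926     2,844.7407
  9       437.50       346.4970     3,118.4733
  10   50,437.50    38,924.3932   389,243.9318
  Σ                 42,391.1727   405,979.5179
Price P = Σ PV = 42,391.1727.
Macaulay duration = Σ(t·PV) / P = 405,979.5179 / 42,391.1727 = 9.57698 half-year periods.
In years: 9.57698 / 2 = 4.78849 years.

4.788 years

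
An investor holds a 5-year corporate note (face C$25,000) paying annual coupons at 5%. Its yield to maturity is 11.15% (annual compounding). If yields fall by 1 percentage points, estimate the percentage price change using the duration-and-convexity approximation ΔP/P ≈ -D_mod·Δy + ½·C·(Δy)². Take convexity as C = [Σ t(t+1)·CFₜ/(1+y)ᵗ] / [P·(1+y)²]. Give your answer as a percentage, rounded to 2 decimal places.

With y = 0.1115:
  t   CF        PV=CF/(1+0.1115)^t    t·PV        t(t+1)·PV
  1     1,250.00     1,124.6064     1,124.6064       2,249.2128
  2     1,250.00     1,011.7916     2,023.5832       6,070.7497
  3     1,250.00       910.2939     2,730.8816      10,923.5263
  4     1,250.00       818.9778     3,275.9113      16,379.5566
  5    26,250.00    15,473.2653    77,366.3266     464,197.9597
  Σ                 19,338.9350    86,521.3091     499,821.0051
P = 19,338.9350; D_Mac = 4.47394 yrs; D_mod = 4.02514 yrs; C = 20.92006.
Duration effect: -4.02514 × (-0.01) = +0.040251
Convexity effect: 0.5 × 20.92006 × (-0.01)² = +0.0010460
ΔP/P ≈ +0.040251 + 0.0010460 = +0.041297 = +4.1297%.

+4.13%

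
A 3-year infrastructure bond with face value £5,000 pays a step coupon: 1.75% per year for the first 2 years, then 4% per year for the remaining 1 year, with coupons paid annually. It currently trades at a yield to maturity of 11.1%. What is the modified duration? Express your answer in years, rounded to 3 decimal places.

Periodic yield y = 0.111. First find Macaulay duration:
  t   CF        PV=CF/(1+0.111)^t    t·PV
  1        87.50        78.7579        78.7579
  2        87.50        70.8892       141.7784
  3     5,200.00     3,791.9375    11,375.8124
  Σ                  3,941.5845    11,596.3486
P = 3,941.5845; Macaulay duration = 11,596.3486 / 3,941.5845 = 2.94205 years.
Modified duration = D_Mac / (1 + y) = 2.94205 / 1.111 = 2.64811 years.

2.648 years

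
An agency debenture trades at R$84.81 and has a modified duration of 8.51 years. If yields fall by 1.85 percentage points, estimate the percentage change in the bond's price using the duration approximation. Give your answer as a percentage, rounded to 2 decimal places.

+15.74%

Duration approximation: ΔP/P ≈ -D_mod · Δy = -8.51 × (-0.0185) = +0.157435.
As a percentage: +15.7435%.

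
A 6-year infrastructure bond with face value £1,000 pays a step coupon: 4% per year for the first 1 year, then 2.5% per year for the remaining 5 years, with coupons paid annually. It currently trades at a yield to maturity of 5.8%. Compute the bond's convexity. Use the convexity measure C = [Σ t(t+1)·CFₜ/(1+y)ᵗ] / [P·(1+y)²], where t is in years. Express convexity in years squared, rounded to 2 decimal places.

With y = 0.058:
  t   CF        PV=CF/(1+0.058)^t    t·PV        t(t+1)·PV
  1        40.00        37.8072        37.8072          75.6144
  2        25.00        22.3341        44.6682         134.0047
  3        25.00        21.1097        63.3292         253.3170
  4        25.00        19.9525        79.8100         399.0500
  5        25.00        18.8587        94.2935         565.7609
  6     1,025.00       730.8190     4,384.9143      30,694.4001
  Σ                    850.8813     4,704.8224      32,122.1470
P = 850.8813.
Convexity = Σ t(t+1)·PV / [P·(1+y)²] = 32,122.1470 / (850.8813 × 1.119364) = 33.72596.

33.73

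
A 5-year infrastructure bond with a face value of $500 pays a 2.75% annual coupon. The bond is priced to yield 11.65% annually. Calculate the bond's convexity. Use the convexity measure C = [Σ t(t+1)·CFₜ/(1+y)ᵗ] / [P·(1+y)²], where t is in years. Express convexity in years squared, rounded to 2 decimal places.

With y = 0.1165:
  t   CF        PV=CF/(1+0.1165)^t    t·PV        t(t+1)·PV
  1        13.75        12.3153        12.3153          24.6305
  2        13.75        11.0302        22.0605          66.1815
  3        13.75         9.8793        29.6379         118.5517
  4        13.75         8.8485        35.3938         176.9692
  5       513.75       296.1135     1,480.5675       8,883.4048
  Σ                    338.1868     1,579.9750       9,269.7378
P = 338.1868.
Convexity = Σ t(t+1)·PV / [P·(1+y)²] = 9,269.7378 / (338.1868 × 1.246572) = 21.98839.

21.99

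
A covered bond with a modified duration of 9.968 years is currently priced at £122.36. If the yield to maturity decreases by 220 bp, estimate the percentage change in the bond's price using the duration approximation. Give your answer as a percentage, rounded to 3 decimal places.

+21.930%

Duration approximation: ΔP/P ≈ -D_mod · Δy = -9.968 × (-0.022) = +0.219296.
As a percentage: +21.9296%.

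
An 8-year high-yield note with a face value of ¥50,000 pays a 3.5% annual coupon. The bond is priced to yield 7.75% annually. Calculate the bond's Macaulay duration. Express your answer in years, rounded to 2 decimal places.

Periodic yield y = 0.0775. Discount each cash flow and weight by its year:
  t   CF        PV=CF/(1+0.0775)^t    t·PV
  1     1,750.00     1,624.1299     1,624.1299
  2     1,750.00     1,507.3132     3,014.6263
  3     1,750.00     1,398.8985     4,196.6956
  4     1,750.00     1,298.2817     5,193.1268
  5     1,750.00     1,204.9018     6,024.5090
  6     1,750.00     1,118.2383     6,709.4300
  7     1,750.00     1,037.8082     7,264.6574
  8    51,750.00    28,482.1076   227,856.8612
  Σ                 37,671.6793   261,884.0362
Price P = Σ PV = 37,671.6793.
Macaulay duration = Σ(t·PV) / P = 261,884.0362 / 37,671.6793 = 6.95175 years.

6.95 years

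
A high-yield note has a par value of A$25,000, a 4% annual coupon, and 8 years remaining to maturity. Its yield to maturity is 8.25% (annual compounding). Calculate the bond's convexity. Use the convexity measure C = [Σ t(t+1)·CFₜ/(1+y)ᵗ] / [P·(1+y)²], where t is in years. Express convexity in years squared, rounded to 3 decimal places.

With y = 0.0825:
  t   CF        PV=CF/(1+0.0825)^t    t·PV        t(t+1)·PV
  1     1,000.00       923.7875       923.7875       1,847.5751
  2     1,000.00       853.3834     1,706.7668       5,120.3004
  3     1,000.00       788.3449     2,365.0348       9,460.1393
  4     1,000.00       728.2632     2,913.0529      14,565.2645
  5     1,000.00       672.7605     3,363.8024      20,182.8145
  6     1,000.00       621.4877     3,728.9265      26,102.4853
  7     1,000.00       574.1226     4,018.8584      32,150.8672
  8    26,000.00    13,789.5504   110,316.4035     992,847.6317
  Σ                 18,951.7004   129,336.6329   1,102,277.0780
P = 18,951.7004.
Convexity = Σ t(t+1)·PV / [P·(1+y)²] = 1,102,277.0780 / (18,951.7004 × 1.171806) = 49.63486.

49.635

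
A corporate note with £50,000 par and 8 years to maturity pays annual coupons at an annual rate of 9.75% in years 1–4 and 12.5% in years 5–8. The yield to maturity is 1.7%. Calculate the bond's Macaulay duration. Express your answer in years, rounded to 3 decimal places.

6.381 years

Periodic yield y = 0.017. Discount each cash flow and weight by its year:
  t   CF        PV=CF/(1+0.017)^t    t·PV
  1     4,875.00     4,793.5103     4,793.5103
  2     4,875.00     4,713.3828     9,426.7656
  3     4,875.00     4,634.5947    13,903.7841
  4     4,875.00     4,557.1236    18,228.4944
  5     6,250.00     5,744.8045    28,724.0224
  6     6,250.00     5,648.7753    33,892.6518
  7     6,250.00     5,554.3513    38,880.4593
  8    56,250.00    49,153.5516   393,228.4129
  Σ                 84,800.0942   541,078.1009
Price P = Σ PV = 84,800.0942.
Macaulay duration = Σ(t·PV) / P = 541,078.1009 / 84,800.0942 = 6.38063 years.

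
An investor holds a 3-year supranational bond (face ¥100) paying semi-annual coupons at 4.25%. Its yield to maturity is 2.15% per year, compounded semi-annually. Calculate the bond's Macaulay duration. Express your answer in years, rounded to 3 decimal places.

2.853 years

Periodic yield y = 0.01075. Discount each cash flow and weight by its period:
  t   CF        PV=CF/(1+0.01075)^t    t·PV
  1        2.125         2.1024         2.1024
  2        2.125         2.0800         4.1601
  3        2.125         2.0579         6.1737
  4        2.125         2.0360         8.1441
  5        2.125         2.0144        10.0719
  6      102.125        95.7788       574.6730
  Σ                    106.0696       605.3252
Price P = Σ PV = 106.0696.
Macaulay duration = Σ(t·PV) / P = 605.3252 / 106.0696 = 5.70687 half-year periods.
In years: 5.70687 / 2 = 2.85343 years.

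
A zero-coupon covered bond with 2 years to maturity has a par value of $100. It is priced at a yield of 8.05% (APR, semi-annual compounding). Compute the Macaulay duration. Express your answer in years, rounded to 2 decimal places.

2.00 years

A zero-coupon bond has a single cash flow at maturity, so its Macaulay duration equals its maturity: 2 years.
(Equivalently: 4 semi-annual periods ÷ 2 = 2 years.)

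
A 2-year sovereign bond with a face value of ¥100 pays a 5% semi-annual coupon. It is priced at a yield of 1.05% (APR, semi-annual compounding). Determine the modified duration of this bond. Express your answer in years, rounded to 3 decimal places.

1.921 years

Periodic yield y = 0.00525. First find Macaulay duration:
  t   CF        PV=CF/(1+0.00525)^t    t·PV
  1         2.50         2.4869         2.4869
  2         2.50         2.4740         4.9479
  3         2.50         2.4610         7.3831
  4       102.50       100.3755       401.5018
  Σ                    107.7974       416.3198
P = 107.7974; Macaulay duration = 416.3198 / 107.7974 = 3.86206 half-year periods = 1.93103 years.
Modified duration = D_Mac / (1 + y) = 1.93103 / 1.00525 = 1.92094 years.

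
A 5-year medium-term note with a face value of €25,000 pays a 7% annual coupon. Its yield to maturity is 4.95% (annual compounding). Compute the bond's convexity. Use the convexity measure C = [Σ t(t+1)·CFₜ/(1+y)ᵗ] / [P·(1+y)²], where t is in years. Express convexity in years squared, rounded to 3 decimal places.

With y = 0.0495:
  t   CF        PV=CF/(1+0.0495)^t    t·PV        t(t+1)·PV
  1     1,750.00     1,667.4607     1,667.4607       3,334.9214
  2     1,750.00     1,588.8144     3,177.6288       9,532.8863
  3     1,750.00     1,513.8774     4,541.6323      18,166.5294
  4     1,750.00     1,442.4749     5,769.8998      28,849.4988
  5    26,750.00    21,009.2995   105,046.4974     630,278.9843
  Σ                 27,221.9269   120,203.1190     690,162.8202
P = 27,221.9269.
Convexity = Σ t(t+1)·PV / [P·(1+y)²] = 690,162.8202 / (27,221.9269 × 1.101450) = 23.01801.

23.018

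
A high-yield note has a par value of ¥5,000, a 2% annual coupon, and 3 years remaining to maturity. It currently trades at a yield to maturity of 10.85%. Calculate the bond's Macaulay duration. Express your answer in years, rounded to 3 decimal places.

2.933 years

Periodic yield y = 0.1085. Discount each cash flow and weight by its year:
  t   CF        PV=CF/(1+0.1085)^t    t·PV
  1       100.00        90.2120        90.2120
  2       100.00        81.3820       162.7641
  3     5,100.00     3,744.2349    11,232.7046
  Σ                  3,915.8289    11,485.6807
Price P = Σ PV = 3,915.8289.
Macaulay duration = Σ(t·PV) / P = 11,485.6807 / 3,915.8289 = 2.93314 years.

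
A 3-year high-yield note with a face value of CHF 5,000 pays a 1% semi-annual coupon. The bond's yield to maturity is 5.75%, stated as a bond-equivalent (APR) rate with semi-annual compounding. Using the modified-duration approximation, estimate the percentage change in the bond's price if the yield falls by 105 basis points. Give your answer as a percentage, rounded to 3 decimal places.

Periodic yield y = 0.02875. Modified duration first:
  t   CF        PV=CF/(1+0.02875)^t    t·PV
  1        25.00        24.3013        24.3013
  2        25.00        23.6222        47.2444
  3        25.00        22.9620        68.8861
  4        25.00        22.3203        89.2813
  5        25.00        21.6966       108.4828
  6     5,025.00     4,239.1324    25,434.7942
  Σ                  4,354.0348    25,772.9901
P = 4,354.0348; D_Mac = 5.91933 half-year periods = 2.95967 yrs; D_mod = 2.95967/(1+0.02875) = 2.87695 yrs.
ΔP/P ≈ -D_mod · Δy = -2.87695 × (-0.0105) = +0.030208 = +3.0208%.

+3.021%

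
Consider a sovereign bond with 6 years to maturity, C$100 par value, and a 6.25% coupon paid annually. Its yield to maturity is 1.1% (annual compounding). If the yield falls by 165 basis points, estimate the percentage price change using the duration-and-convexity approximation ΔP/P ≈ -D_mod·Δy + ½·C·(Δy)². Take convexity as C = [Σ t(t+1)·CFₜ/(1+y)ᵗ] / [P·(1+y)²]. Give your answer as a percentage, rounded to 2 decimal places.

With y = 0.011:
  t   CF        PV=CF/(1+0.011)^t    t·PV        t(t+1)·PV
  1         6.25         6.1820         6.1820          12.3640
  2         6.25         6.1147        12.2295          36.6884
  3         6.25         6.0482        18.1446          72.5785
  4         6.25         5.9824        23.9296         119.6480
  5         6.25         5.9173        29.5865         177.5193
  6       106.25        99.4998       596.9985       4,178.9897
  Σ                    129.7444       687.0707       4,597.7878
P = 129.7444; D_Mac = 5.29557 yrs; D_mod = 5.23795 yrs; C = 34.67033.
Duration effect: -5.23795 × (-0.0165) = +0.086426
Convexity effect: 0.5 × 34.67033 × (-0.0165)² = +0.0047195
ΔP/P ≈ +0.086426 + 0.0047195 = +0.091146 = +9.1146%.

+9.11%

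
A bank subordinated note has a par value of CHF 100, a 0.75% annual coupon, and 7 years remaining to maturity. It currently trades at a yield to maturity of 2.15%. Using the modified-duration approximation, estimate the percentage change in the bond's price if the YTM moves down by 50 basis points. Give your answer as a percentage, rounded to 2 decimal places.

+3.35%

Periodic yield y = 0.0215. Modified duration first:
  t   CF        PV=CF/(1+0.0215)^t    t·PV
  1         0.75         0.7342         0.7342
  2         0.75         0.7188         1.4375
  3         0.75         0.7036         2.1109
  4         0.75         0.6888         2.7553
  5         0.75         0.6743         3.3716
  6         0.75         0.6601         3.9608
  7       100.75        86.8113       607.6794
  Σ                     90.9912       622.0497
P = 90.9912; D_Mac = 6.83637 yrs; D_mod = 6.83637/(1+0.0215) = 6.69248 yrs.
ΔP/P ≈ -D_mod · Δy = -6.69248 × (-0.005) = +0.033462 = +3.3462%.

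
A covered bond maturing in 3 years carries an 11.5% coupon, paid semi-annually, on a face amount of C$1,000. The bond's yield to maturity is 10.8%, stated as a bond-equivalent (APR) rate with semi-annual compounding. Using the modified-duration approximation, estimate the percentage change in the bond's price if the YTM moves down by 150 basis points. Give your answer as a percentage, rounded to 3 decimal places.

Periodic yield y = 0.054. Modified duration first:
  t   CF        PV=CF/(1+0.054)^t    t·PV
  1        57.50        54.5541        54.5541
  2        57.50        51.7591       103.5182
  3        57.50        49.1073       147.3219
  4        57.50        46.5914       186.3654
  5        57.50        44.2043       221.0216
  6     1,057.50       771.3238     4,627.9426
  Σ                  1,017.5399     5,340.7238
P = 1,017.5399; D_Mac = 5.24866 half-year periods = 2.62433 yrs; D_mod = 2.62433/(1+0.054) = 2.48988 yrs.
ΔP/P ≈ -D_mod · Δy = -2.48988 × (-0.015) = +0.037348 = +3.7348%.

+3.735%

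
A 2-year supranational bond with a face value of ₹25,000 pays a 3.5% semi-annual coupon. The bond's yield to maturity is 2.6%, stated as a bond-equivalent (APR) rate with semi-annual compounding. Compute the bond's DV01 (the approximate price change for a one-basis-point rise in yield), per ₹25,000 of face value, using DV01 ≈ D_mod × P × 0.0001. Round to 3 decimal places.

₹4.895

Periodic yield y = 0.013.
  t   CF        PV=CF/(1+0.013)^t    t·PV
  1       437.50       431.8855       431.8855
  2       437.50       426.3430       852.6861
  3       437.50       420.8717     1,262.6151
  4    25,437.50    24,156.6466    96,626.5862
  Σ                 25,435.7468    99,173.7729
P = 25,435.7468; D_Mac = 3.89899 half-year periods = 1.94950 yrs; D_mod = 1.92448 yrs.
DV01 ≈ 1.92448 × 25,435.7468 × 0.0001 = 4.895053.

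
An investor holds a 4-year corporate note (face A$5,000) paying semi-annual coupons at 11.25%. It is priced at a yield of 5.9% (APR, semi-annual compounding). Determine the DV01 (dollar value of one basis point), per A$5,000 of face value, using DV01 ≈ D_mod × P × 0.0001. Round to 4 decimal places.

A$1.9573

Periodic yield y = 0.0295.
  t   CF        PV=CF/(1+0.0295)^t    t·PV
  1       281.25       273.1909       273.1909
  2       281.25       265.3627       530.7253
  3       281.25       257.7588       773.2764
  4       281.25       250.3728     1,001.4912
  5       281.25       243.1984     1,215.9922
  6       281.25       236.2297     1,417.3780
  7       281.25       229.4606     1,606.2240
  8     5,281.25     4,185.2935    33,482.3480
  Σ                  5,940.8673    40,300.6259
P = 5,940.8673; D_Mac = 6.78363 half-year periods = 3.39181 yrs; D_mod = 3.29462 yrs.
DV01 ≈ 3.29462 × 5,940.8673 × 0.0001 = 1.957291.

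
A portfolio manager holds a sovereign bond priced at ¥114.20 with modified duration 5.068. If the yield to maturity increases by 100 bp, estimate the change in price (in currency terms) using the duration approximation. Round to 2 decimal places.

Duration approximation: ΔP/P ≈ -D_mod · Δy = -5.068 × (+0.01) = -0.050680.
ΔP ≈ 114.20 × (-0.050680) = -5.787656.

-¥5.79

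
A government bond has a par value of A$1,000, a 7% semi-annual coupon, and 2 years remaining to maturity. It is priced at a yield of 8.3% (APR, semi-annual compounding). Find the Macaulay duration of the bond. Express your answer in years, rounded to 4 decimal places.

Periodic yield y = 0.0415. Discount each cash flow and weight by its period:
  t   CF        PV=CF/(1+0.0415)^t    t·PV
  1        35.00        33.6054        33.6054
  2        35.00        32.2663        64.5326
  3        35.00        30.9806        92.9419
  4     1,035.00       879.6365     3,518.5461
  Σ                    976.4889     3,709.6260
Price P = Σ PV = 976.4889.
Macaulay duration = Σ(t·PV) / P = 3,709.6260 / 976.4889 = 3.79894 half-year periods.
In years: 3.79894 / 2 = 1.89947 years.

1.8995 years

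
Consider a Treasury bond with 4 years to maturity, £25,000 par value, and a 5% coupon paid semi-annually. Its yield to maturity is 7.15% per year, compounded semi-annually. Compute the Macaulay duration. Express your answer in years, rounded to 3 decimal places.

3.659 years

Periodic yield y = 0.03575. Discount each cash flow and weight by its period:
  t   CF        PV=CF/(1+0.03575)^t    t·PV
  1       625.00       603.4275       603.4275
  2       625.00       582.5995     1,165.1991
  3       625.00       562.4905     1,687.4715
  4       625.00       543.0755     2,172.3022
  5       625.00       524.3307     2,621.6536
  6       625.00       506.2329     3,037.3974
  7       625.00       488.7597     3,421.3182
  8    25,625.00    19,347.4770   154,779.8157
  Σ                 23,158.3934   169,488.5851
Price P = Σ PV = 23,158.3934.
Macaulay duration = Σ(t·PV) / P = 169,488.5851 / 23,158.3934 = 7.31867 half-year periods.
In years: 7.31867 / 2 = 3.65933 years.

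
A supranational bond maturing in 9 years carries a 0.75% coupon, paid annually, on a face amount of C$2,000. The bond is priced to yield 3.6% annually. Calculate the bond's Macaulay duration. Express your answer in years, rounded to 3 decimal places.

Periodic yield y = 0.036. Discount each cash flow and weight by its year:
  t   CF        PV=CF/(1+0.036)^t    t·PV
  1        15.00        14.4788        14.4788
  2        15.00        13.9756        27.9513
  3        15.00        13.4900        40.4700
  4        15.00        13.0212        52.0849
  5        15.00        12.5688        62.8438
  6        15.00        12.1320        72.7921
  7        15.00        11.7104        81.9730
  8        15.00        11.3035        90.4281
  9     2,015.00     1,465.6736    13,191.0620
  Σ                  1,568.3539    13,634.0839
Price P = Σ PV = 1,568.3539.
Macaulay duration = Σ(t·PV) / P = 13,634.0839 / 1,568.3539 = 8.69324 years.

8.693 years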